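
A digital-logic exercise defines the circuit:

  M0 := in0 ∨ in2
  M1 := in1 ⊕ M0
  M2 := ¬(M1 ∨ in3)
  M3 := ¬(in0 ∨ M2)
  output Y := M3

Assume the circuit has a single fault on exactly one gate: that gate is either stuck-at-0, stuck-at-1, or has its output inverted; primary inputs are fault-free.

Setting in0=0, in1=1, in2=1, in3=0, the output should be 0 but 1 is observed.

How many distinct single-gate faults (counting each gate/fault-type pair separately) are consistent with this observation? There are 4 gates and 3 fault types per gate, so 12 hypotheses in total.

Fault-free: M0=1, M1=0, M2=1, M3=0 → 0. Observed 1.
  M0 stuck-at-0: output 1 ✓
  M0 stuck-at-1: output 0 ✗
  M0 inverted output: output 1 ✓
  M1 stuck-at-0: output 0 ✗
  M1 stuck-at-1: output 1 ✓
  M1 inverted output: output 1 ✓
  M2 stuck-at-0: output 1 ✓
  M2 stuck-at-1: output 0 ✗
  M2 inverted output: output 1 ✓
  M3 stuck-at-0: output 0 ✗
  M3 stuck-at-1: output 1 ✓
  M3 inverted output: output 1 ✓
Consistent faults: {M0 stuck-at-0, M0 inverted output, M1 stuck-at-1, M1 inverted output, M2 stuck-at-0, M2 inverted output, M3 stuck-at-1, M3 inverted output} — 8 in all.

8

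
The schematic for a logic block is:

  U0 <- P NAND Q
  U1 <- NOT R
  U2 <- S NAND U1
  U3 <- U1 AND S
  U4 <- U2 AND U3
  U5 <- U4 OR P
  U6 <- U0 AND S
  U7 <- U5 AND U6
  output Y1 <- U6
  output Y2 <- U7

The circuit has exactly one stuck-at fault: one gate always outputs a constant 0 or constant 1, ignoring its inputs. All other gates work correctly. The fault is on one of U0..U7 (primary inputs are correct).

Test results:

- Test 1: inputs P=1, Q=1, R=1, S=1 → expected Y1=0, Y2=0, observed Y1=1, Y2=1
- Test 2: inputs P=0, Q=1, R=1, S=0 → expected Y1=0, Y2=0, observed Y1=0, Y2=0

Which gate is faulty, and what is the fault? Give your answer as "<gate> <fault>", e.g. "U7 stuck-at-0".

Fault-free values for test 1 (P=1, Q=1, R=1, S=1): U0=0, U1=0, U2=1, U3=0, U4=0, U5=1, U6=0, U7=0, giving Y1=0, Y2=0. Observed Y1=1, Y2=1.
Test 1: faults giving observed Y1=1, Y2=1 are {U0 stuck-at-1, U6 stuck-at-1}.
Test 2 (P=0, Q=1, R=1, S=0): fault-free U0=1, U1=0, U2=1, U3=0, U4=0, U5=0, U6=0, U7=0 → Y1=0, Y2=0; observed Y1=0, Y2=0. Eliminates U6 stuck-at-1.
Only U0 stuck-at-1 is consistent with every test.

U0 stuck-at-1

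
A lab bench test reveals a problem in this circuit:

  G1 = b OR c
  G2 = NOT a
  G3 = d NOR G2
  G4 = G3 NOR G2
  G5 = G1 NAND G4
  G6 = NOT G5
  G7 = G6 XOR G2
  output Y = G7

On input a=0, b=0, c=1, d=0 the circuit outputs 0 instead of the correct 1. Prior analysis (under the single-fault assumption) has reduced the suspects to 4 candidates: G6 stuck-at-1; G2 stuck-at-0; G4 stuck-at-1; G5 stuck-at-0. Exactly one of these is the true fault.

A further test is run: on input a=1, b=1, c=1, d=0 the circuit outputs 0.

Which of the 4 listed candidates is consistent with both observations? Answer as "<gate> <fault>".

G2 stuck-at-0

Evaluate each candidate on input a=1, b=1, c=1, d=0:
  G6 stuck-at-1: G1=1, G2=0, G3=1, G4=0, G5=1, G6=1 [stuck-at-1], G7=1 → 1 — eliminated
  G2 stuck-at-0: G1=1, G2=0 [stuck-at-0], G3=1, G4=0, G5=1, G6=0, G7=0 → 0 — matches
  G4 stuck-at-1: G1=1, G2=0, G3=1, G4=1 [stuck-at-1], G5=0, G6=1, G7=1 → 1 — eliminated
  G5 stuck-at-0: G1=1, G2=0, G3=1, G4=0, G5=0 [stuck-at-0], G6=1, G7=1 → 1 — eliminated
Only G2 stuck-at-0 reproduces the observed 0.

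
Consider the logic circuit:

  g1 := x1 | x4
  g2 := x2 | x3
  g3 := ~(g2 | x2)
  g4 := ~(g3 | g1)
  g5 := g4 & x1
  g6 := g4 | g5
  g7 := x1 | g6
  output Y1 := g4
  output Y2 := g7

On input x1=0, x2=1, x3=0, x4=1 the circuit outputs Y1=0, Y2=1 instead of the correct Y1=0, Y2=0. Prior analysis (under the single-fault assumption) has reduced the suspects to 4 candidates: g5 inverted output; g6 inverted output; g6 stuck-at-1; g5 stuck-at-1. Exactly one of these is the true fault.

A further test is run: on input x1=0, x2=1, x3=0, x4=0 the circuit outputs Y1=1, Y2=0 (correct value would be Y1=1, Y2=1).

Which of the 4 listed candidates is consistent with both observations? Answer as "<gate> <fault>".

Evaluate each candidate on input x1=0, x2=1, x3=0, x4=0:
  g5 inverted output: g1=0, g2=1, g3=0, g4=1, g5=1 [inverted output], g6=1, g7=1 → Y1=1, Y2=1 — eliminated
  g6 inverted output: g1=0, g2=1, g3=0, g4=1, g5=0, g6=0 [inverted output], g7=0 → Y1=1, Y2=0 — matches
  g6 stuck-at-1: g1=0, g2=1, g3=0, g4=1, g5=0, g6=1 [stuck-at-1], g7=1 → Y1=1, Y2=1 — eliminated
  g5 stuck-at-1: g1=0, g2=1, g3=0, g4=1, g5=1 [stuck-at-1], g6=1, g7=1 → Y1=1, Y2=1 — eliminated
Only g6 inverted output reproduces the observed Y1=1, Y2=0.

g6 inverted output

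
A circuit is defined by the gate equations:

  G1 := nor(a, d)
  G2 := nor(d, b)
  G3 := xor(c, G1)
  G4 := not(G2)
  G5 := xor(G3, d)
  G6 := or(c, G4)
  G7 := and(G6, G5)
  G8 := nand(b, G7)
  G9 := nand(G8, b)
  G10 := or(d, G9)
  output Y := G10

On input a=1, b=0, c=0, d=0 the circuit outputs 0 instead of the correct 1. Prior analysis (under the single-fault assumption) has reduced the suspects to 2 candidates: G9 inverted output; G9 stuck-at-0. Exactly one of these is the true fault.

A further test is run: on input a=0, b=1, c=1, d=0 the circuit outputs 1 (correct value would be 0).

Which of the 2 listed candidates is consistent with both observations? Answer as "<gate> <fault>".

G9 inverted output

Evaluate each candidate on input a=0, b=1, c=1, d=0:
  G9 inverted output: G1=1, G2=0, G3=0, G4=1, G5=0, G6=1, G7=0, G8=1, G9=1 [inverted output], G10=1 → 1 — matches
  G9 stuck-at-0: G1=1, G2=0, G3=0, G4=1, G5=0, G6=1, G7=0, G8=1, G9=0 [stuck-at-0], G10=0 → 0 — eliminated
Only G9 inverted output reproduces the observed 1.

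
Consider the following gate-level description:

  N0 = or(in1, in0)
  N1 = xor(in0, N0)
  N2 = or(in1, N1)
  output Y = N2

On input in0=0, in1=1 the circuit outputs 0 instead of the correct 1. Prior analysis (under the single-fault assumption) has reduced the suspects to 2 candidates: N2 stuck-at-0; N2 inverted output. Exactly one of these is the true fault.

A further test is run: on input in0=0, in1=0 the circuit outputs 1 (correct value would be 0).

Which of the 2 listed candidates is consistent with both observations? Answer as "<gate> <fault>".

Evaluate each candidate on input in0=0, in1=0:
  N2 stuck-at-0: N0=0, N1=0, N2=0 [stuck-at-0] → 0 — eliminated
  N2 inverted output: N0=0, N1=0, N2=1 [inverted output] → 1 — matches
Only N2 inverted output reproduces the observed 1.

N2 inverted output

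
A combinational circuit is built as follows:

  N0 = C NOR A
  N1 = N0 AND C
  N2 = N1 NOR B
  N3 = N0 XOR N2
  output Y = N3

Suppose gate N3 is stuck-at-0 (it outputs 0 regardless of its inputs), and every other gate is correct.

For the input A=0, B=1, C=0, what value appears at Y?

0

Propagate with N3 forced: N0=1, N1=0, N2=0, N3=0 [stuck-at-0].
So Y = 0. (Without the fault it would be 1.)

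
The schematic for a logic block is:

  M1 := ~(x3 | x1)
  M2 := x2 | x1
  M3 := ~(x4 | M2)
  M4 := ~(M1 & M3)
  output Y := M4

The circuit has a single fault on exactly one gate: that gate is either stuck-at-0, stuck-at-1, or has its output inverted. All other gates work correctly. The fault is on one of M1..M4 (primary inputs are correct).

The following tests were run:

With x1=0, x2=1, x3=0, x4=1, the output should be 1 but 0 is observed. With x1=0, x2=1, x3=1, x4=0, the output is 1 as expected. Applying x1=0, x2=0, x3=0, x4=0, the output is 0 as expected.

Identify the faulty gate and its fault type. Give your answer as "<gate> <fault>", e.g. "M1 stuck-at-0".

Fault-free values for test 1 (x1=0, x2=1, x3=0, x4=1): M1=1, M2=1, M3=0, M4=1, giving Y=1. Observed 0.
Test 1: faults giving observed 0 are {M3 stuck-at-1, M3 inverted output, M4 stuck-at-0, M4 inverted output}.
Test 2 (x1=0, x2=1, x3=1, x4=0): fault-free M1=0, M2=1, M3=0, M4=1 → 1; observed 1. Eliminates M4 stuck-at-0, M4 inverted output.
Test 3 (x1=0, x2=0, x3=0, x4=0): fault-free M1=1, M2=0, M3=1, M4=0 → 0; observed 0. Eliminates M3 inverted output.
Only M3 stuck-at-1 is consistent with every test.

M3 stuck-at-1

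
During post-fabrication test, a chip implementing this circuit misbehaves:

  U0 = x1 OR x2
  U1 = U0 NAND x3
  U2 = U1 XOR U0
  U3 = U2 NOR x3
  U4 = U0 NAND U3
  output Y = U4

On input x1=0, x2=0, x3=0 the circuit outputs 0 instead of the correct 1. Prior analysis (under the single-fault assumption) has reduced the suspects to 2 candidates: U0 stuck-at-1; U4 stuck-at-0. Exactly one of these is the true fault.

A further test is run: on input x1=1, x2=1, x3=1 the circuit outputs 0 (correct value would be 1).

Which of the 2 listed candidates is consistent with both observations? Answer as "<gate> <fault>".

U4 stuck-at-0

Evaluate each candidate on input x1=1, x2=1, x3=1:
  U0 stuck-at-1: U0=1 [stuck-at-1], U1=0, U2=1, U3=0, U4=1 → 1 — eliminated
  U4 stuck-at-0: U0=1, U1=0, U2=1, U3=0, U4=0 [stuck-at-0] → 0 — matches
Only U4 stuck-at-0 reproduces the observed 0.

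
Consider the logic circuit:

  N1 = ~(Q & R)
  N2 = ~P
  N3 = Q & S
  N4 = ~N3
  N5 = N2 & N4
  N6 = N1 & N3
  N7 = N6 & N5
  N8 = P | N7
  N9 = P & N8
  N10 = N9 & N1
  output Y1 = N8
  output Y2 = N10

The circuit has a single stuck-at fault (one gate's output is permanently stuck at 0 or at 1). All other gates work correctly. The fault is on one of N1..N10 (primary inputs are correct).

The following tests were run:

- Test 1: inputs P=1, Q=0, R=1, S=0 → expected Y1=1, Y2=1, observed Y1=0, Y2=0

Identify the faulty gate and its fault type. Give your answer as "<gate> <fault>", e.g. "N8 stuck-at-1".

Fault-free values for test 1 (P=1, Q=0, R=1, S=0): N1=1, N2=0, N3=0, N4=1, N5=0, N6=0, N7=0, N8=1, N9=1, N10=1, giving Y1=1, Y2=1. Observed Y1=0, Y2=0.
Test 1: faults giving observed Y1=0, Y2=0 are {N8 stuck-at-0}.
Only N8 stuck-at-0 is consistent with every test.

N8 stuck-at-0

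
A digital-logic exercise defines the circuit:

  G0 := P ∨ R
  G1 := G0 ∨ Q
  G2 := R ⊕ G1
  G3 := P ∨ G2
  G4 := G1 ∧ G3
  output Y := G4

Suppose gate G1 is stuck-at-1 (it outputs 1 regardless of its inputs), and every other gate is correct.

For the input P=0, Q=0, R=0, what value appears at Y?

Propagate with G1 forced: G0=0, G1=1 [stuck-at-1], G2=1, G3=1, G4=1.
So Y = 1. (Without the fault it would be 0.)

1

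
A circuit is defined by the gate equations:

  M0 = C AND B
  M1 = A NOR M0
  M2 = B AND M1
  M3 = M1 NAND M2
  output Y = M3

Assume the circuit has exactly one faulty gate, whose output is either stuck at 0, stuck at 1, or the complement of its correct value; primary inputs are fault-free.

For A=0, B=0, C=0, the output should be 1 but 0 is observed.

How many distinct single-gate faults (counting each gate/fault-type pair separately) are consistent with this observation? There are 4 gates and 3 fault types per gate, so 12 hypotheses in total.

4

Fault-free: M0=0, M1=1, M2=0, M3=1 → 1. Observed 0.
  M0 stuck-at-0: output 1 ✗
  M0 stuck-at-1: output 1 ✗
  M0 inverted output: output 1 ✗
  M1 stuck-at-0: output 1 ✗
  M1 stuck-at-1: output 1 ✗
  M1 inverted output: output 1 ✗
  M2 stuck-at-0: output 1 ✗
  M2 stuck-at-1: output 0 ✓
  M2 inverted output: output 0 ✓
  M3 stuck-at-0: output 0 ✓
  M3 stuck-at-1: output 1 ✗
  M3 inverted output: output 0 ✓
Consistent faults: {M2 stuck-at-1, M2 inverted output, M3 stuck-at-0, M3 inverted output} — 4 in all.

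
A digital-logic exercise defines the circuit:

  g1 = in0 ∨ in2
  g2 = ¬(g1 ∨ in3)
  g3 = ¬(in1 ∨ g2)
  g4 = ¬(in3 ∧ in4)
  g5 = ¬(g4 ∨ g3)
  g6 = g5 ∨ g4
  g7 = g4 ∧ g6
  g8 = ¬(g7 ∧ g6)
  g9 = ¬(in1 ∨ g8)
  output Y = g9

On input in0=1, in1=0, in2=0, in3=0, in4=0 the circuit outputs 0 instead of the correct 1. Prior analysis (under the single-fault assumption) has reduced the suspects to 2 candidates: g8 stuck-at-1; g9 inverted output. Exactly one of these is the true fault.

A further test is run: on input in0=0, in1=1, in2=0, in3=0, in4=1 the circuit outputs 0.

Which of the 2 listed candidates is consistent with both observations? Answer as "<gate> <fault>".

Evaluate each candidate on input in0=0, in1=1, in2=0, in3=0, in4=1:
  g8 stuck-at-1: g1=0, g2=1, g3=0, g4=1, g5=0, g6=1, g7=1, g8=1 [stuck-at-1], g9=0 → 0 — matches
  g9 inverted output: g1=0, g2=1, g3=0, g4=1, g5=0, g6=1, g7=1, g8=0, g9=1 [inverted output] → 1 — eliminated
Only g8 stuck-at-1 reproduces the observed 0.

g8 stuck-at-1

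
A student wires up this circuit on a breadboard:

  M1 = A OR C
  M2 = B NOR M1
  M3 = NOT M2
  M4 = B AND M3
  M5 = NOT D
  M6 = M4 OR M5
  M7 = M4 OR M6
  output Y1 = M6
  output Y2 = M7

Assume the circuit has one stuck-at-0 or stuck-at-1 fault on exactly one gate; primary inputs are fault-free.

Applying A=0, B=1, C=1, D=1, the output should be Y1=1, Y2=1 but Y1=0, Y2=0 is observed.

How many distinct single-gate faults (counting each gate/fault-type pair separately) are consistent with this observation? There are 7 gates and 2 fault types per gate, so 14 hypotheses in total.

Fault-free: M1=1, M2=0, M3=1, M4=1, M5=0, M6=1, M7=1 → Y1=1, Y2=1. Observed Y1=0, Y2=0.
  M1 stuck-at-0: output Y1=1, Y2=1 ✗
  M1 stuck-at-1: output Y1=1, Y2=1 ✗
  M2 stuck-at-0: output Y1=1, Y2=1 ✗
  M2 stuck-at-1: output Y1=0, Y2=0 ✓
  M3 stuck-at-0: output Y1=0, Y2=0 ✓
  M3 stuck-at-1: output Y1=1, Y2=1 ✗
  M4 stuck-at-0: output Y1=0, Y2=0 ✓
  M4 stuck-at-1: output Y1=1, Y2=1 ✗
  M5 stuck-at-0: output Y1=1, Y2=1 ✗
  M5 stuck-at-1: output Y1=1, Y2=1 ✗
  M6 stuck-at-0: output Y1=0, Y2=1 ✗
  M6 stuck-at-1: output Y1=1, Y2=1 ✗
  M7 stuck-at-0: output Y1=1, Y2=0 ✗
  M7 stuck-at-1: output Y1=1, Y2=1 ✗
Consistent faults: {M2 stuck-at-1, M3 stuck-at-0, M4 stuck-at-0} — 3 in all.

3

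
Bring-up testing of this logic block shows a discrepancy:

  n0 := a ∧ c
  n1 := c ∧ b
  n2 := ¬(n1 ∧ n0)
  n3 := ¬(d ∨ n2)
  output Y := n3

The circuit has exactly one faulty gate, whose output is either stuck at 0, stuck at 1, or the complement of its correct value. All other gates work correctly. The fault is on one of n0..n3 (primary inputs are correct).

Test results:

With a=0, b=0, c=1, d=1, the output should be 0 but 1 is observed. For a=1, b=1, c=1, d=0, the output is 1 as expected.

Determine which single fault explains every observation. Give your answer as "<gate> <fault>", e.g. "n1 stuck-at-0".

Fault-free values for test 1 (a=0, b=0, c=1, d=1): n0=0, n1=0, n2=1, n3=0, giving Y=0. Observed 1.
Test 1: faults giving observed 1 are {n3 stuck-at-1, n3 inverted output}.
Test 2 (a=1, b=1, c=1, d=0): fault-free n0=1, n1=1, n2=0, n3=1 → 1; observed 1. Eliminates n3 inverted output.
Only n3 stuck-at-1 is consistent with every test.

n3 stuck-at-1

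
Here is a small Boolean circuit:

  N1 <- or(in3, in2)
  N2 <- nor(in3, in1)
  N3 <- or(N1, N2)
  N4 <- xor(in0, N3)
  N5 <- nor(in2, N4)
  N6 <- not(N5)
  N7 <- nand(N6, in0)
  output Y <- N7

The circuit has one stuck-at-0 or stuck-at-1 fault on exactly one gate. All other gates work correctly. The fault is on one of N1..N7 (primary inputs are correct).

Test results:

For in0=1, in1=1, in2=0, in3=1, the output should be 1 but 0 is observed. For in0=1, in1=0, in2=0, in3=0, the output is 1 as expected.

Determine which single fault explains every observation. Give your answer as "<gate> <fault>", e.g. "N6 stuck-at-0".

N1 stuck-at-0

Fault-free values for test 1 (in0=1, in1=1, in2=0, in3=1): N1=1, N2=0, N3=1, N4=0, N5=1, N6=0, N7=1, giving Y=1. Observed 0.
Test 1: faults giving observed 0 are {N1 stuck-at-0, N3 stuck-at-0, N4 stuck-at-1, N5 stuck-at-0, N6 stuck-at-1, N7 stuck-at-0}.
Test 2 (in0=1, in1=0, in2=0, in3=0): fault-free N1=0, N2=1, N3=1, N4=0, N5=1, N6=0, N7=1 → 1; observed 1. Eliminates N3 stuck-at-0, N4 stuck-at-1, N5 stuck-at-0, N6 stuck-at-1, N7 stuck-at-0.
Only N1 stuck-at-0 is consistent with every test.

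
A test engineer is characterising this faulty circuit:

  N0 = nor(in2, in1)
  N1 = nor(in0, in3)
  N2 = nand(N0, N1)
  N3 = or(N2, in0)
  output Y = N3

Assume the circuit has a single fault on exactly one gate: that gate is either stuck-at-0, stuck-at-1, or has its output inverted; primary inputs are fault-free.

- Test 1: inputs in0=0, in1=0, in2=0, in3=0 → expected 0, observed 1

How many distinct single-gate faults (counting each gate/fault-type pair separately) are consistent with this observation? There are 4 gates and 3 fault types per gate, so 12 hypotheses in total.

8

Fault-free: N0=1, N1=1, N2=0, N3=0 → 0. Observed 1.
  N0 stuck-at-0: output 1 ✓
  N0 stuck-at-1: output 0 ✗
  N0 inverted output: output 1 ✓
  N1 stuck-at-0: output 1 ✓
  N1 stuck-at-1: output 0 ✗
  N1 inverted output: output 1 ✓
  N2 stuck-at-0: output 0 ✗
  N2 stuck-at-1: output 1 ✓
  N2 inverted output: output 1 ✓
  N3 stuck-at-0: output 0 ✗
  N3 stuck-at-1: output 1 ✓
  N3 inverted output: output 1 ✓
Consistent faults: {N0 stuck-at-0, N0 inverted output, N1 stuck-at-0, N1 inverted output, N2 stuck-at-1, N2 inverted output, N3 stuck-at-1, N3 inverted output} — 8 in all.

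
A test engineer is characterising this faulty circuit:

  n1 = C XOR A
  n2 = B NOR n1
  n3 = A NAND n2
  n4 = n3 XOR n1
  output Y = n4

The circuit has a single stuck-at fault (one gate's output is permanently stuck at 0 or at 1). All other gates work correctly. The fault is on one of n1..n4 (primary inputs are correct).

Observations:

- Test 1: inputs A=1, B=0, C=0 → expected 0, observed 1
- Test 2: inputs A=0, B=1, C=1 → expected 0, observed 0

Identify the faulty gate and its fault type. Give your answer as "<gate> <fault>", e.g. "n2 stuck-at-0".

Fault-free values for test 1 (A=1, B=0, C=0): n1=1, n2=0, n3=1, n4=0, giving Y=0. Observed 1.
Test 1: faults giving observed 1 are {n2 stuck-at-1, n3 stuck-at-0, n4 stuck-at-1}.
Test 2 (A=0, B=1, C=1): fault-free n1=1, n2=0, n3=1, n4=0 → 0; observed 0. Eliminates n3 stuck-at-0, n4 stuck-at-1.
Only n2 stuck-at-1 is consistent with every test.

n2 stuck-at-1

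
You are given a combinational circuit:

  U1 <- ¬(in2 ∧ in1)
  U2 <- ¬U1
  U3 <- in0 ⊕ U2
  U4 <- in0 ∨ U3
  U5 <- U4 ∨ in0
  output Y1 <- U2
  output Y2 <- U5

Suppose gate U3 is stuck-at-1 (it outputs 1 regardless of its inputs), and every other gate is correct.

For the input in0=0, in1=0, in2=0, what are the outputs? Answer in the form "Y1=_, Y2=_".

Y1=0, Y2=1

Propagate with U3 forced: U1=1, U2=0, U3=1 [stuck-at-1], U4=1, U5=1.
So the outputs are Y1=0, Y2=1. (Without the fault they would be Y1=0, Y2=0.)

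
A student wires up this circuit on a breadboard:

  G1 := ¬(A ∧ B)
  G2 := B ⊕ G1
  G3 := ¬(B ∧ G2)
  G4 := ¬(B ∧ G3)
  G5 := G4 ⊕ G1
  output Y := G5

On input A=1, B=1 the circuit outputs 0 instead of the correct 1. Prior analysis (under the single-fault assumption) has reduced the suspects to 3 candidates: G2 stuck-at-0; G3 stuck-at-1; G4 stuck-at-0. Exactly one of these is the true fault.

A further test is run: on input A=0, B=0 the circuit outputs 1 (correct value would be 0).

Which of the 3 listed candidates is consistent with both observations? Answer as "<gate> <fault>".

Evaluate each candidate on input A=0, B=0:
  G2 stuck-at-0: G1=1, G2=0 [stuck-at-0], G3=1, G4=1, G5=0 → 0 — eliminated
  G3 stuck-at-1: G1=1, G2=1, G3=1 [stuck-at-1], G4=1, G5=0 → 0 — eliminated
  G4 stuck-at-0: G1=1, G2=1, G3=1, G4=0 [stuck-at-0], G5=1 → 1 — matches
Only G4 stuck-at-0 reproduces the observed 1.

G4 stuck-at-0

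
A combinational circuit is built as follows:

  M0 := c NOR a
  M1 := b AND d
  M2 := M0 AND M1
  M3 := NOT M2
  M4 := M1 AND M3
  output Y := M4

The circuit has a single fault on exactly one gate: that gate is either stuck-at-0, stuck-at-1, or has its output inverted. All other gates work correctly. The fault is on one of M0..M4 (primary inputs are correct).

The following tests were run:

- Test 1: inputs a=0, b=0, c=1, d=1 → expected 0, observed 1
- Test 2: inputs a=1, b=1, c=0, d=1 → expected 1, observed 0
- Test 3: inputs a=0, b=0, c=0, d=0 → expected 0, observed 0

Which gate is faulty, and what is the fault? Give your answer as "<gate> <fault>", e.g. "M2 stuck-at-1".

M1 inverted output

Fault-free values for test 1 (a=0, b=0, c=1, d=1): M0=0, M1=0, M2=0, M3=1, M4=0, giving Y=0. Observed 1.
Test 1: faults giving observed 1 are {M1 stuck-at-1, M1 inverted output, M4 stuck-at-1, M4 inverted output}.
Test 2 (a=1, b=1, c=0, d=1): fault-free M0=0, M1=1, M2=0, M3=1, M4=1 → 1; observed 0. Eliminates M1 stuck-at-1, M4 stuck-at-1.
Test 3 (a=0, b=0, c=0, d=0): fault-free M0=1, M1=0, M2=0, M3=1, M4=0 → 0; observed 0. Eliminates M4 inverted output.
Only M1 inverted output is consistent with every test.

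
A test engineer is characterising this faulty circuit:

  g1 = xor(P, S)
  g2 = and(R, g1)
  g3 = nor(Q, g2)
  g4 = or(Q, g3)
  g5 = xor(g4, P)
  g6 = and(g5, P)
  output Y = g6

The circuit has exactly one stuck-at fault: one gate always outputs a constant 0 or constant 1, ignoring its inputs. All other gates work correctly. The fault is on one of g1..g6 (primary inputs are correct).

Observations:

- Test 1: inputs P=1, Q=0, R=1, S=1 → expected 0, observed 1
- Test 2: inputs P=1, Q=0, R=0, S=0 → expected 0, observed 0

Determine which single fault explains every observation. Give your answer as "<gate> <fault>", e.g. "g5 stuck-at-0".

Fault-free values for test 1 (P=1, Q=0, R=1, S=1): g1=0, g2=0, g3=1, g4=1, g5=0, g6=0, giving Y=0. Observed 1.
Test 1: faults giving observed 1 are {g1 stuck-at-1, g2 stuck-at-1, g3 stuck-at-0, g4 stuck-at-0, g5 stuck-at-1, g6 stuck-at-1}.
Test 2 (P=1, Q=0, R=0, S=0): fault-free g1=1, g2=0, g3=1, g4=1, g5=0, g6=0 → 0; observed 0. Eliminates g2 stuck-at-1, g3 stuck-at-0, g4 stuck-at-0, g5 stuck-at-1, g6 stuck-at-1.
Only g1 stuck-at-1 is consistent with every test.

g1 stuck-at-1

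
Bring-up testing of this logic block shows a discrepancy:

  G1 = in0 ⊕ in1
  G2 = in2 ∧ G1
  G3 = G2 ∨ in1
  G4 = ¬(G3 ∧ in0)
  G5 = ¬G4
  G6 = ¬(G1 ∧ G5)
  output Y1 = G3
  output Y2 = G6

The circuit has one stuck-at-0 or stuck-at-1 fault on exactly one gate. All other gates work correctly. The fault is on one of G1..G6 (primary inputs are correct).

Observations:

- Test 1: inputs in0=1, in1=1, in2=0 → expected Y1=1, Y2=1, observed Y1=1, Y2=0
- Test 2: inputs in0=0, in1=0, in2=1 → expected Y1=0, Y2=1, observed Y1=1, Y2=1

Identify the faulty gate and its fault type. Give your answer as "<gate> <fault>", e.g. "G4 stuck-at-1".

Fault-free values for test 1 (in0=1, in1=1, in2=0): G1=0, G2=0, G3=1, G4=0, G5=1, G6=1, giving Y1=1, Y2=1. Observed Y1=1, Y2=0.
Test 1: faults giving observed Y1=1, Y2=0 are {G1 stuck-at-1, G6 stuck-at-0}.
Test 2 (in0=0, in1=0, in2=1): fault-free G1=0, G2=0, G3=0, G4=1, G5=0, G6=1 → Y1=0, Y2=1; observed Y1=1, Y2=1. Eliminates G6 stuck-at-0.
Only G1 stuck-at-1 is consistent with every test.

G1 stuck-at-1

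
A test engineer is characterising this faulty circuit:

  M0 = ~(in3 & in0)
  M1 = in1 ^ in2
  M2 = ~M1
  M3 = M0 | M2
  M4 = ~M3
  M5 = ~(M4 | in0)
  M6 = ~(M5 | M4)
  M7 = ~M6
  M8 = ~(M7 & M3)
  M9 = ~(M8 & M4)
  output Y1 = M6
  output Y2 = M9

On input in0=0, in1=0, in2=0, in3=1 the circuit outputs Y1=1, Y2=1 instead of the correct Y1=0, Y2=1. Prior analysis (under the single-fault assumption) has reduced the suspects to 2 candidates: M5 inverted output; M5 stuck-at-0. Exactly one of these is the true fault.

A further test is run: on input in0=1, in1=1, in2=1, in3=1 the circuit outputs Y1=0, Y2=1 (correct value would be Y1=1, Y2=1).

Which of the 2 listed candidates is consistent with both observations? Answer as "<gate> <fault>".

M5 inverted output

Evaluate each candidate on input in0=1, in1=1, in2=1, in3=1:
  M5 inverted output: M0=0, M1=0, M2=1, M3=1, M4=0, M5=1 [inverted output], M6=0, M7=1, M8=0, M9=1 → Y1=0, Y2=1 — matches
  M5 stuck-at-0: M0=0, M1=0, M2=1, M3=1, M4=0, M5=0 [stuck-at-0], M6=1, M7=0, M8=1, M9=1 → Y1=1, Y2=1 — eliminated
Only M5 inverted output reproduces the observed Y1=0, Y2=1.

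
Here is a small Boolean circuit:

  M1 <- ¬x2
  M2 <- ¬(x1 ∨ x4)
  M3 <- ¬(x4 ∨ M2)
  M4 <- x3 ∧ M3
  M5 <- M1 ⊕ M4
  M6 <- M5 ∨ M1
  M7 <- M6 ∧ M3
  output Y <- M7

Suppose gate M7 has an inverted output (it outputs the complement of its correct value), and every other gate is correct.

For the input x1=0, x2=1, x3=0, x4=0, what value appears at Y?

1

Propagate with M7 forced: M1=0, M2=1, M3=0, M4=0, M5=0, M6=0, M7=1 [inverted output].
So Y = 1. (Without the fault it would be 0.)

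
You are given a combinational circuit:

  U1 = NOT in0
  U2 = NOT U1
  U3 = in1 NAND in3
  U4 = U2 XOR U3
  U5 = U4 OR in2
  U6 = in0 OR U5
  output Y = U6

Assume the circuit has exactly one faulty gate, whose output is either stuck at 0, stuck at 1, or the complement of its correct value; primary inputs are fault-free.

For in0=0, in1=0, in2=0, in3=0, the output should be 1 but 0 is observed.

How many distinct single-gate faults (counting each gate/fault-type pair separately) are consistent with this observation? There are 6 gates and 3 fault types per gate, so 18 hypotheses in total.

12

Fault-free: U1=1, U2=0, U3=1, U4=1, U5=1, U6=1 → 1. Observed 0.
  U1: stuck-at-0, inverted output ✓; others ✗
  U2: stuck-at-1, inverted output ✓; others ✗
  U3: stuck-at-0, inverted output ✓; others ✗
  U4: stuck-at-0, inverted output ✓; others ✗
  U5: stuck-at-0, inverted output ✓; others ✗
  U6: stuck-at-0, inverted output ✓; others ✗
Consistent faults: {U1 stuck-at-0, U1 inverted output, U2 stuck-at-1, U2 inverted output, U3 stuck-at-0, U3 inverted output, U4 stuck-at-0, U4 inverted output, U5 stuck-at-0, U5 inverted output, U6 stuck-at-0, U6 inverted output} — 12 in all.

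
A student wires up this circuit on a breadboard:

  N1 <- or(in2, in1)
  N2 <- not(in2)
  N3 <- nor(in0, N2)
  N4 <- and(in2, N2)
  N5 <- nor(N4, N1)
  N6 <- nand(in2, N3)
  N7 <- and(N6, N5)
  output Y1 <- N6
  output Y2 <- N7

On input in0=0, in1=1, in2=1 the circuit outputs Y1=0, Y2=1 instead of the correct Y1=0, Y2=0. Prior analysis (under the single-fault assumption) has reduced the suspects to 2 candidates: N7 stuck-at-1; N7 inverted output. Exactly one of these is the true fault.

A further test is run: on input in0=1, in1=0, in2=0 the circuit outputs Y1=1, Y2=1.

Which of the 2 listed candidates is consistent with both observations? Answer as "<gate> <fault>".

N7 stuck-at-1

Evaluate each candidate on input in0=1, in1=0, in2=0:
  N7 stuck-at-1: N1=0, N2=1, N3=0, N4=0, N5=1, N6=1, N7=1 [stuck-at-1] → Y1=1, Y2=1 — matches
  N7 inverted output: N1=0, N2=1, N3=0, N4=0, N5=1, N6=1, N7=0 [inverted output] → Y1=1, Y2=0 — eliminated
Only N7 stuck-at-1 reproduces the observed Y1=1, Y2=1.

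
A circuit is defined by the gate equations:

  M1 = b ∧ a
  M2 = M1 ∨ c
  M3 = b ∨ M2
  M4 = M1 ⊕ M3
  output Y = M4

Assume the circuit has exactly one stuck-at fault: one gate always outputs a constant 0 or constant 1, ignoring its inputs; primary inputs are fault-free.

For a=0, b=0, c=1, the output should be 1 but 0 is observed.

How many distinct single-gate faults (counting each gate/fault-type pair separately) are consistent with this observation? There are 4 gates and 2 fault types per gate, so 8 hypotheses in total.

Fault-free: M1=0, M2=1, M3=1, M4=1 → 1. Observed 0.
  M1 stuck-at-0: output 1 ✗
  M1 stuck-at-1: output 0 ✓
  M2 stuck-at-0: output 0 ✓
  M2 stuck-at-1: output 1 ✗
  M3 stuck-at-0: output 0 ✓
  M3 stuck-at-1: output 1 ✗
  M4 stuck-at-0: output 0 ✓
  M4 stuck-at-1: output 1 ✗
Consistent faults: {M1 stuck-at-1, M2 stuck-at-0, M3 stuck-at-0, M4 stuck-at-0} — 4 in all.

4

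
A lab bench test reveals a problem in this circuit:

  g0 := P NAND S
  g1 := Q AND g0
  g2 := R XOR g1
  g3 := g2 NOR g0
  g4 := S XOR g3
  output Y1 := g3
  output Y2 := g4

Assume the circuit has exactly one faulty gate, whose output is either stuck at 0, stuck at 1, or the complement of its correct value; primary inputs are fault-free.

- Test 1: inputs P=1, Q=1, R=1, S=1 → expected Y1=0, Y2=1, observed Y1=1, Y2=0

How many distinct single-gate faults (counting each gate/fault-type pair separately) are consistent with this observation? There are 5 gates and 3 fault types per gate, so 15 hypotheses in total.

6

Fault-free: g0=0, g1=0, g2=1, g3=0, g4=1 → Y1=0, Y2=1. Observed Y1=1, Y2=0.
  g0: none of the 3 fault types match ✗
  g1: stuck-at-1, inverted output ✓; others ✗
  g2: stuck-at-0, inverted output ✓; others ✗
  g3: stuck-at-1, inverted output ✓; others ✗
  g4: none of the 3 fault types match ✗
Consistent faults: {g1 stuck-at-1, g1 inverted output, g2 stuck-at-0, g2 inverted output, g3 stuck-at-1, g3 inverted output} — 6 in all.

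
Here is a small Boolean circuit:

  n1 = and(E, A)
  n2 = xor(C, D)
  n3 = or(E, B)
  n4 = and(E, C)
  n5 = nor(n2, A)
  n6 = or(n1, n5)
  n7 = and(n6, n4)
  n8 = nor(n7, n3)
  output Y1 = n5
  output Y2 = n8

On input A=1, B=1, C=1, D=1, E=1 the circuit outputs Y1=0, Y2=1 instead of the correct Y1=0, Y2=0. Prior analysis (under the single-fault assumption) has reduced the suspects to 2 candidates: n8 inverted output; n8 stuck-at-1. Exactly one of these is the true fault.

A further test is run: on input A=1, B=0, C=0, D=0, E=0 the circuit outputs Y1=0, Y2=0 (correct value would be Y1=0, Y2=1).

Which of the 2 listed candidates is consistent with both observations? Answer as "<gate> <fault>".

Evaluate each candidate on input A=1, B=0, C=0, D=0, E=0:
  n8 inverted output: n1=0, n2=0, n3=0, n4=0, n5=0, n6=0, n7=0, n8=0 [inverted output] → Y1=0, Y2=0 — matches
  n8 stuck-at-1: n1=0, n2=0, n3=0, n4=0, n5=0, n6=0, n7=0, n8=1 [stuck-at-1] → Y1=0, Y2=1 — eliminated
Only n8 inverted output reproduces the observed Y1=0, Y2=0.

n8 inverted output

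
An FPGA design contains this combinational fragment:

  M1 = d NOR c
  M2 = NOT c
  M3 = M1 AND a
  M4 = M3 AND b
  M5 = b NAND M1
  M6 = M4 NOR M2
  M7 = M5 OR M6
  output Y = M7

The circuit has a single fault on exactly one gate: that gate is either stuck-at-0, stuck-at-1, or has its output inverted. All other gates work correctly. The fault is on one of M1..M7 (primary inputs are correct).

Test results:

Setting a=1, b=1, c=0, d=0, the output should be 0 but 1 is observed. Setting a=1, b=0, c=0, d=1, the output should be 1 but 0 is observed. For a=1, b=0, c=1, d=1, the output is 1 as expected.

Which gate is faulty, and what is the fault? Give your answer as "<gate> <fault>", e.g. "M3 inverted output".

Fault-free values for test 1 (a=1, b=1, c=0, d=0): M1=1, M2=1, M3=1, M4=1, M5=0, M6=0, M7=0, giving Y=0. Observed 1.
Test 1: faults giving observed 1 are {M1 stuck-at-0, M1 inverted output, M5 stuck-at-1, M5 inverted output, M6 stuck-at-1, M6 inverted output, M7 stuck-at-1, M7 inverted output}.
Test 2 (a=1, b=0, c=0, d=1): fault-free M1=0, M2=1, M3=0, M4=0, M5=1, M6=0, M7=1 → 1; observed 0. Eliminates M1 stuck-at-0, M1 inverted output, M5 stuck-at-1, M6 stuck-at-1, M6 inverted output, M7 stuck-at-1.
Test 3 (a=1, b=0, c=1, d=1): fault-free M1=0, M2=0, M3=0, M4=0, M5=1, M6=1, M7=1 → 1; observed 1. Eliminates M7 inverted output.
Only M5 inverted output is consistent with every test.

M5 inverted output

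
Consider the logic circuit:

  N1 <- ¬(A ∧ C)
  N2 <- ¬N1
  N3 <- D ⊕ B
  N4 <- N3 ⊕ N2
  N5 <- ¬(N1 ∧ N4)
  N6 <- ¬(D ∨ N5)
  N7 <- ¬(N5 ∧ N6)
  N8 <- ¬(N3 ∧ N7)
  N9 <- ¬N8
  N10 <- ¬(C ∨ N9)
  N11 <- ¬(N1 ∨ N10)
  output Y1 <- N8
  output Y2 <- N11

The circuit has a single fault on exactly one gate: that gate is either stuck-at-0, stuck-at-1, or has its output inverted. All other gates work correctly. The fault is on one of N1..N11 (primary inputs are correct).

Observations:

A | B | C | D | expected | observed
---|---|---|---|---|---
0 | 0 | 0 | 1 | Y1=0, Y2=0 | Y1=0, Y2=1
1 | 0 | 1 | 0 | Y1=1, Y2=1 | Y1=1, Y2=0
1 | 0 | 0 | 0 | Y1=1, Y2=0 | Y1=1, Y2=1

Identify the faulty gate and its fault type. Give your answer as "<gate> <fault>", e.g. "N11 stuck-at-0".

Fault-free values for test 1 (A=0, B=0, C=0, D=1): N1=1, N2=0, N3=1, N4=1, N5=0, N6=0, N7=1, N8=0, N9=1, N10=0, N11=0, giving Y1=0, Y2=0. Observed Y1=0, Y2=1.
Test 1: faults giving observed Y1=0, Y2=1 are {N1 stuck-at-0, N1 inverted output, N11 stuck-at-1, N11 inverted output}.
Test 2 (A=1, B=0, C=1, D=0): fault-free N1=0, N2=1, N3=0, N4=1, N5=1, N6=0, N7=1, N8=1, N9=0, N10=0, N11=1 → Y1=1, Y2=1; observed Y1=1, Y2=0. Eliminates N1 stuck-at-0, N11 stuck-at-1.
Test 3 (A=1, B=0, C=0, D=0): fault-free N1=1, N2=0, N3=0, N4=0, N5=1, N6=0, N7=1, N8=1, N9=0, N10=1, N11=0 → Y1=1, Y2=0; observed Y1=1, Y2=1. Eliminates N1 inverted output.
Only N11 inverted output is consistent with every test.

N11 inverted output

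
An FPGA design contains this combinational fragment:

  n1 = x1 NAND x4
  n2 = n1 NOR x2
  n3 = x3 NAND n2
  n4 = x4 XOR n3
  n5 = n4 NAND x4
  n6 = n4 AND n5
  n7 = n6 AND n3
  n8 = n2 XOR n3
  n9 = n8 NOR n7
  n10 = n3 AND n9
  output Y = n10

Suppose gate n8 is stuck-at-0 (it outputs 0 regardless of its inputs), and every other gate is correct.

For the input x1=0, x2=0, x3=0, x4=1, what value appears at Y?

1

Propagate with n8 forced: n1=1, n2=0, n3=1, n4=0, n5=1, n6=0, n7=0, n8=0 [stuck-at-0], n9=1, n10=1.
So Y = 1. (Without the fault it would be 0.)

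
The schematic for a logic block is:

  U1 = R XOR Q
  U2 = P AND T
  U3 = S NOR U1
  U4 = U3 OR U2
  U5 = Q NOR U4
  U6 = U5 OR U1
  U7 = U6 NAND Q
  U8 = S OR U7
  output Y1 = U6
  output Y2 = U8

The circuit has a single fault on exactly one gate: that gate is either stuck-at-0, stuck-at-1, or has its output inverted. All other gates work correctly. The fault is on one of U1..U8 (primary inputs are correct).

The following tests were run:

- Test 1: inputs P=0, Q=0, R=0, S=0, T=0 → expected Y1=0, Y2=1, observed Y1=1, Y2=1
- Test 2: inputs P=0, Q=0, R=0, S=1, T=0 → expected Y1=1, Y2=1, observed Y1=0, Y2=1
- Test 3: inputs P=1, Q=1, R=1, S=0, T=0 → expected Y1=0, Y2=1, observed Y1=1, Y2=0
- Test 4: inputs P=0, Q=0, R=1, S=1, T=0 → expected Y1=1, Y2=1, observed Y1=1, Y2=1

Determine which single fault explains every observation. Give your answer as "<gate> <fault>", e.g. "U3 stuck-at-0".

Fault-free values for test 1 (P=0, Q=0, R=0, S=0, T=0): U1=0, U2=0, U3=1, U4=1, U5=0, U6=0, U7=1, U8=1, giving Y1=0, Y2=1. Observed Y1=1, Y2=1.
Test 1: faults giving observed Y1=1, Y2=1 are {U1 stuck-at-1, U1 inverted output, U3 stuck-at-0, U3 inverted output, U4 stuck-at-0, U4 inverted output, U5 stuck-at-1, U5 inverted output, U6 stuck-at-1, U6 inverted output}.
Test 2 (P=0, Q=0, R=0, S=1, T=0): fault-free U1=0, U2=0, U3=0, U4=0, U5=1, U6=1, U7=1, U8=1 → Y1=1, Y2=1; observed Y1=0, Y2=1. Eliminates U1 stuck-at-1, U1 inverted output, U3 stuck-at-0, U4 stuck-at-0, U5 stuck-at-1, U6 stuck-at-1.
Test 3 (P=1, Q=1, R=1, S=0, T=0): fault-free U1=0, U2=0, U3=1, U4=1, U5=0, U6=0, U7=1, U8=1 → Y1=0, Y2=1; observed Y1=1, Y2=0. Eliminates U3 inverted output, U4 inverted output.
Test 4 (P=0, Q=0, R=1, S=1, T=0): fault-free U1=1, U2=0, U3=0, U4=0, U5=1, U6=1, U7=1, U8=1 → Y1=1, Y2=1; observed Y1=1, Y2=1. Eliminates U6 inverted output.
Only U5 inverted output is consistent with every test.

U5 inverted output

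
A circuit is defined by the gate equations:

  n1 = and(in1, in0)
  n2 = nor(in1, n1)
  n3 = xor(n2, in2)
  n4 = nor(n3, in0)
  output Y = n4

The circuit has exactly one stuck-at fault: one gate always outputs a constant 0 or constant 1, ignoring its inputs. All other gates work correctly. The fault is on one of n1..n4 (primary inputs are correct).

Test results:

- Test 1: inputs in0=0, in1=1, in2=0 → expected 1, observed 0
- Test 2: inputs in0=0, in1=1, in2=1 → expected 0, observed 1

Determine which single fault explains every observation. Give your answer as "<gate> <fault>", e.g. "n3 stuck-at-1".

Fault-free values for test 1 (in0=0, in1=1, in2=0): n1=0, n2=0, n3=0, n4=1, giving Y=1. Observed 0.
Test 1: faults giving observed 0 are {n2 stuck-at-1, n3 stuck-at-1, n4 stuck-at-0}.
Test 2 (in0=0, in1=1, in2=1): fault-free n1=0, n2=0, n3=1, n4=0 → 0; observed 1. Eliminates n3 stuck-at-1, n4 stuck-at-0.
Only n2 stuck-at-1 is consistent with every test.

n2 stuck-at-1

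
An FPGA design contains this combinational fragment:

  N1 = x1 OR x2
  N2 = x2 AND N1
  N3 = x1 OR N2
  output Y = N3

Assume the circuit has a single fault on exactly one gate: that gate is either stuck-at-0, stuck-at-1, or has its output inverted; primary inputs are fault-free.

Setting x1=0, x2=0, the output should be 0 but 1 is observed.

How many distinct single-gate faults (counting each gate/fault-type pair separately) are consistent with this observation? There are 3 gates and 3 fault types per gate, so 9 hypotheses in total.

4

Fault-free: N1=0, N2=0, N3=0 → 0. Observed 1.
  N1 stuck-at-0: output 0 ✗
  N1 stuck-at-1: output 0 ✗
  N1 inverted output: output 0 ✗
  N2 stuck-at-0: output 0 ✗
  N2 stuck-at-1: output 1 ✓
  N2 inverted output: output 1 ✓
  N3 stuck-at-0: output 0 ✗
  N3 stuck-at-1: output 1 ✓
  N3 inverted output: output 1 ✓
Consistent faults: {N2 stuck-at-1, N2 inverted output, N3 stuck-at-1, N3 inverted output} — 4 in all.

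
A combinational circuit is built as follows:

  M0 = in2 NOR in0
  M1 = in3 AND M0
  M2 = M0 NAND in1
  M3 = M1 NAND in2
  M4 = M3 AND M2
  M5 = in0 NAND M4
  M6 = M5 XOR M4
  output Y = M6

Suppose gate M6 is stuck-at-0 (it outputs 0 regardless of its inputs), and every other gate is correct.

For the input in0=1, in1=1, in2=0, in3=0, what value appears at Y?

0

Propagate with M6 forced: M0=0, M1=0, M2=1, M3=1, M4=1, M5=0, M6=0 [stuck-at-0].
So Y = 0. (Without the fault it would be 1.)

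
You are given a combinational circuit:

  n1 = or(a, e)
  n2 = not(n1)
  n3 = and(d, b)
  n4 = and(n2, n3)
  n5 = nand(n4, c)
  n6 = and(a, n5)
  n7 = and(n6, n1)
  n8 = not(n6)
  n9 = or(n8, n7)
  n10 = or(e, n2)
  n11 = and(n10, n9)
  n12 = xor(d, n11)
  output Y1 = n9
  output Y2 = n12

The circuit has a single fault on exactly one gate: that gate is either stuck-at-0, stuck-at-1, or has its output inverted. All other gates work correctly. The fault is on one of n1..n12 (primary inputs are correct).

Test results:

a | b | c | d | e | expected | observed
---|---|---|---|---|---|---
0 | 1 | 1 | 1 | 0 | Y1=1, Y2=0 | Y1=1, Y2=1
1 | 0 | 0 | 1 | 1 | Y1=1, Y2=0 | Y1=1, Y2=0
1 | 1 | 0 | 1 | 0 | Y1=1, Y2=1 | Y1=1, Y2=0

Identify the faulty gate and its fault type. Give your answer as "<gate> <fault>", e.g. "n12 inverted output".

Fault-free values for test 1 (a=0, b=1, c=1, d=1, e=0): n1=0, n2=1, n3=1, n4=1, n5=0, n6=0, n7=0, n8=1, n9=1, n10=1, n11=1, n12=0, giving Y1=1, Y2=0. Observed Y1=1, Y2=1.
Test 1: faults giving observed Y1=1, Y2=1 are {n1 stuck-at-1, n1 inverted output, n2 stuck-at-0, n2 inverted output, n10 stuck-at-0, n10 inverted output, n11 stuck-at-0, n11 inverted output, n12 stuck-at-1, n12 inverted output}.
Test 2 (a=1, b=0, c=0, d=1, e=1): fault-free n1=1, n2=0, n3=0, n4=0, n5=1, n6=1, n7=1, n8=0, n9=1, n10=1, n11=1, n12=0 → Y1=1, Y2=0; observed Y1=1, Y2=0. Eliminates n1 inverted output, n10 stuck-at-0, n10 inverted output, n11 stuck-at-0, n11 inverted output, n12 stuck-at-1, n12 inverted output.
Test 3 (a=1, b=1, c=0, d=1, e=0): fault-free n1=1, n2=0, n3=1, n4=0, n5=1, n6=1, n7=1, n8=0, n9=1, n10=0, n11=0, n12=1 → Y1=1, Y2=1; observed Y1=1, Y2=0. Eliminates n1 stuck-at-1, n2 stuck-at-0.
Only n2 inverted output is consistent with every test.

n2 inverted output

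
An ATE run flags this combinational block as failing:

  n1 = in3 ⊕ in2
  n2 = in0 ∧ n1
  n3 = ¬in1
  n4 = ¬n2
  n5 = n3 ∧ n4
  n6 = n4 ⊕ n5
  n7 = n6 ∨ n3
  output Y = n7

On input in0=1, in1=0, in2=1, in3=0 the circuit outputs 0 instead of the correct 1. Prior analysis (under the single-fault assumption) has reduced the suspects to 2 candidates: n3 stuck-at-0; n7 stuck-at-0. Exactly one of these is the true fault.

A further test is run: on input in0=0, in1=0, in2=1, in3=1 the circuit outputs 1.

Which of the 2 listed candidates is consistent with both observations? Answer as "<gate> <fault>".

n3 stuck-at-0

Evaluate each candidate on input in0=0, in1=0, in2=1, in3=1:
  n3 stuck-at-0: n1=0, n2=0, n3=0 [stuck-at-0], n4=1, n5=0, n6=1, n7=1 → 1 — matches
  n7 stuck-at-0: n1=0, n2=0, n3=1, n4=1, n5=1, n6=0, n7=0 [stuck-at-0] → 0 — eliminated
Only n3 stuck-at-0 reproduces the observed 1.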